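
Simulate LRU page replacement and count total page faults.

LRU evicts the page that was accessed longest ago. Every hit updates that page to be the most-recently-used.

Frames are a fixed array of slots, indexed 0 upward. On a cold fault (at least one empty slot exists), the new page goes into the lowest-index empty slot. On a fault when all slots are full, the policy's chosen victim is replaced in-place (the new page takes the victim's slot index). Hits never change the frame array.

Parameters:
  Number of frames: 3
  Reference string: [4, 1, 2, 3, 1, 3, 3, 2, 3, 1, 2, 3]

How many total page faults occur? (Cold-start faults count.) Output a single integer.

Answer: 4

Derivation:
Step 0: ref 4 → FAULT, frames=[4,-,-]
Step 1: ref 1 → FAULT, frames=[4,1,-]
Step 2: ref 2 → FAULT, frames=[4,1,2]
Step 3: ref 3 → FAULT (evict 4), frames=[3,1,2]
Step 4: ref 1 → HIT, frames=[3,1,2]
Step 5: ref 3 → HIT, frames=[3,1,2]
Step 6: ref 3 → HIT, frames=[3,1,2]
Step 7: ref 2 → HIT, frames=[3,1,2]
Step 8: ref 3 → HIT, frames=[3,1,2]
Step 9: ref 1 → HIT, frames=[3,1,2]
Step 10: ref 2 → HIT, frames=[3,1,2]
Step 11: ref 3 → HIT, frames=[3,1,2]
Total faults: 4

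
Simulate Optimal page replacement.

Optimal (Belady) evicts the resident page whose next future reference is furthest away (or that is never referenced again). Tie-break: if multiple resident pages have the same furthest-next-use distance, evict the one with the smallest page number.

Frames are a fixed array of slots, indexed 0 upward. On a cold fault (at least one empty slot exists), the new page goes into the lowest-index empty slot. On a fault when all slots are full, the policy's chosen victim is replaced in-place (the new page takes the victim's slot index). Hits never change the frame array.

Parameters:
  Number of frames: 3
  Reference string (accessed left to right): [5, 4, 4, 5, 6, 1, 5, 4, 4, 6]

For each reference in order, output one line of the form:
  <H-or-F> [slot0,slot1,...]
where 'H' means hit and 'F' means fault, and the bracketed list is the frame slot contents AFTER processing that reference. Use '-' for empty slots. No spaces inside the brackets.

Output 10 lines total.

F [5,-,-]
F [5,4,-]
H [5,4,-]
H [5,4,-]
F [5,4,6]
F [5,4,1]
H [5,4,1]
H [5,4,1]
H [5,4,1]
F [5,4,6]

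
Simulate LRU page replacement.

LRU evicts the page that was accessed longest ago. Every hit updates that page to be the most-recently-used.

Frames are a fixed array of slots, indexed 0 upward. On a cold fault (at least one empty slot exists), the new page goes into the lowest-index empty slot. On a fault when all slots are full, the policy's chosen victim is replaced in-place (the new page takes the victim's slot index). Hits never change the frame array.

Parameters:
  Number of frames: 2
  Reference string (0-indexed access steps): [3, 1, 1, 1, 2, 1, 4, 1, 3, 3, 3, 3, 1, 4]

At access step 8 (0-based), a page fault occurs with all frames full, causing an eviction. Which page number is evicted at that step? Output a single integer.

Answer: 4

Derivation:
Step 0: ref 3 -> FAULT, frames=[3,-]
Step 1: ref 1 -> FAULT, frames=[3,1]
Step 2: ref 1 -> HIT, frames=[3,1]
Step 3: ref 1 -> HIT, frames=[3,1]
Step 4: ref 2 -> FAULT, evict 3, frames=[2,1]
Step 5: ref 1 -> HIT, frames=[2,1]
Step 6: ref 4 -> FAULT, evict 2, frames=[4,1]
Step 7: ref 1 -> HIT, frames=[4,1]
Step 8: ref 3 -> FAULT, evict 4, frames=[3,1]
At step 8: evicted page 4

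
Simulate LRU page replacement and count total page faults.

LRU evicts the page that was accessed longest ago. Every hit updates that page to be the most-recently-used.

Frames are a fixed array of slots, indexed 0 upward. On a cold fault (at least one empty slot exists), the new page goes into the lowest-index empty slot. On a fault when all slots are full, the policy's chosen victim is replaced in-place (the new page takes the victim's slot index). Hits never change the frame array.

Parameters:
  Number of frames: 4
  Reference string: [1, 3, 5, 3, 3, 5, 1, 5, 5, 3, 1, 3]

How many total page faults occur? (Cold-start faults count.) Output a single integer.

Answer: 3

Derivation:
Step 0: ref 1 → FAULT, frames=[1,-,-,-]
Step 1: ref 3 → FAULT, frames=[1,3,-,-]
Step 2: ref 5 → FAULT, frames=[1,3,5,-]
Step 3: ref 3 → HIT, frames=[1,3,5,-]
Step 4: ref 3 → HIT, frames=[1,3,5,-]
Step 5: ref 5 → HIT, frames=[1,3,5,-]
Step 6: ref 1 → HIT, frames=[1,3,5,-]
Step 7: ref 5 → HIT, frames=[1,3,5,-]
Step 8: ref 5 → HIT, frames=[1,3,5,-]
Step 9: ref 3 → HIT, frames=[1,3,5,-]
Step 10: ref 1 → HIT, frames=[1,3,5,-]
Step 11: ref 3 → HIT, frames=[1,3,5,-]
Total faults: 3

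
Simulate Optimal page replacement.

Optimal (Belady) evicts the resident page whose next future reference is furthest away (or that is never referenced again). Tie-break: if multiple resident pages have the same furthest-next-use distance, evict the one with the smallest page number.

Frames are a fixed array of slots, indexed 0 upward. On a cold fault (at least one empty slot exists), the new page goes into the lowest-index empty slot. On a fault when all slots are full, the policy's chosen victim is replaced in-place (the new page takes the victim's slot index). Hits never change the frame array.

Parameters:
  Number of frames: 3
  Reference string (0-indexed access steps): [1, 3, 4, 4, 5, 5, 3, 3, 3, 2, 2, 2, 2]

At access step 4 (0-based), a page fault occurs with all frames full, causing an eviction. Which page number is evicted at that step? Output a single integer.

Answer: 1

Derivation:
Step 0: ref 1 -> FAULT, frames=[1,-,-]
Step 1: ref 3 -> FAULT, frames=[1,3,-]
Step 2: ref 4 -> FAULT, frames=[1,3,4]
Step 3: ref 4 -> HIT, frames=[1,3,4]
Step 4: ref 5 -> FAULT, evict 1, frames=[5,3,4]
At step 4: evicted page 1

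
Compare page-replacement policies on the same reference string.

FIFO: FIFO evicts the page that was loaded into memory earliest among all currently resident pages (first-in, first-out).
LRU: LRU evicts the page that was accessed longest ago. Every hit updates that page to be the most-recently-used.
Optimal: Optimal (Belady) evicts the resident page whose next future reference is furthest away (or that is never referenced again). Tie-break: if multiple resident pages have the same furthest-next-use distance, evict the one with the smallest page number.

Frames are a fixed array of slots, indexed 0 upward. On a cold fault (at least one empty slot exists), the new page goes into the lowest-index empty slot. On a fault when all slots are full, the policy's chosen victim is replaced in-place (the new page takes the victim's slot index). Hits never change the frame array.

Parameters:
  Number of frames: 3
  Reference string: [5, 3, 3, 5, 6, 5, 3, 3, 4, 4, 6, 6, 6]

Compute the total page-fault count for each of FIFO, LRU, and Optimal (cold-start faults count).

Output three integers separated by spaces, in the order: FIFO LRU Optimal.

--- FIFO ---
  step 0: ref 5 -> FAULT, frames=[5,-,-] (faults so far: 1)
  step 1: ref 3 -> FAULT, frames=[5,3,-] (faults so far: 2)
  step 2: ref 3 -> HIT, frames=[5,3,-] (faults so far: 2)
  step 3: ref 5 -> HIT, frames=[5,3,-] (faults so far: 2)
  step 4: ref 6 -> FAULT, frames=[5,3,6] (faults so far: 3)
  step 5: ref 5 -> HIT, frames=[5,3,6] (faults so far: 3)
  step 6: ref 3 -> HIT, frames=[5,3,6] (faults so far: 3)
  step 7: ref 3 -> HIT, frames=[5,3,6] (faults so far: 3)
  step 8: ref 4 -> FAULT, evict 5, frames=[4,3,6] (faults so far: 4)
  step 9: ref 4 -> HIT, frames=[4,3,6] (faults so far: 4)
  step 10: ref 6 -> HIT, frames=[4,3,6] (faults so far: 4)
  step 11: ref 6 -> HIT, frames=[4,3,6] (faults so far: 4)
  step 12: ref 6 -> HIT, frames=[4,3,6] (faults so far: 4)
  FIFO total faults: 4
--- LRU ---
  step 0: ref 5 -> FAULT, frames=[5,-,-] (faults so far: 1)
  step 1: ref 3 -> FAULT, frames=[5,3,-] (faults so far: 2)
  step 2: ref 3 -> HIT, frames=[5,3,-] (faults so far: 2)
  step 3: ref 5 -> HIT, frames=[5,3,-] (faults so far: 2)
  step 4: ref 6 -> FAULT, frames=[5,3,6] (faults so far: 3)
  step 5: ref 5 -> HIT, frames=[5,3,6] (faults so far: 3)
  step 6: ref 3 -> HIT, frames=[5,3,6] (faults so far: 3)
  step 7: ref 3 -> HIT, frames=[5,3,6] (faults so far: 3)
  step 8: ref 4 -> FAULT, evict 6, frames=[5,3,4] (faults so far: 4)
  step 9: ref 4 -> HIT, frames=[5,3,4] (faults so far: 4)
  step 10: ref 6 -> FAULT, evict 5, frames=[6,3,4] (faults so far: 5)
  step 11: ref 6 -> HIT, frames=[6,3,4] (faults so far: 5)
  step 12: ref 6 -> HIT, frames=[6,3,4] (faults so far: 5)
  LRU total faults: 5
--- Optimal ---
  step 0: ref 5 -> FAULT, frames=[5,-,-] (faults so far: 1)
  step 1: ref 3 -> FAULT, frames=[5,3,-] (faults so far: 2)
  step 2: ref 3 -> HIT, frames=[5,3,-] (faults so far: 2)
  step 3: ref 5 -> HIT, frames=[5,3,-] (faults so far: 2)
  step 4: ref 6 -> FAULT, frames=[5,3,6] (faults so far: 3)
  step 5: ref 5 -> HIT, frames=[5,3,6] (faults so far: 3)
  step 6: ref 3 -> HIT, frames=[5,3,6] (faults so far: 3)
  step 7: ref 3 -> HIT, frames=[5,3,6] (faults so far: 3)
  step 8: ref 4 -> FAULT, evict 3, frames=[5,4,6] (faults so far: 4)
  step 9: ref 4 -> HIT, frames=[5,4,6] (faults so far: 4)
  step 10: ref 6 -> HIT, frames=[5,4,6] (faults so far: 4)
  step 11: ref 6 -> HIT, frames=[5,4,6] (faults so far: 4)
  step 12: ref 6 -> HIT, frames=[5,4,6] (faults so far: 4)
  Optimal total faults: 4

Answer: 4 5 4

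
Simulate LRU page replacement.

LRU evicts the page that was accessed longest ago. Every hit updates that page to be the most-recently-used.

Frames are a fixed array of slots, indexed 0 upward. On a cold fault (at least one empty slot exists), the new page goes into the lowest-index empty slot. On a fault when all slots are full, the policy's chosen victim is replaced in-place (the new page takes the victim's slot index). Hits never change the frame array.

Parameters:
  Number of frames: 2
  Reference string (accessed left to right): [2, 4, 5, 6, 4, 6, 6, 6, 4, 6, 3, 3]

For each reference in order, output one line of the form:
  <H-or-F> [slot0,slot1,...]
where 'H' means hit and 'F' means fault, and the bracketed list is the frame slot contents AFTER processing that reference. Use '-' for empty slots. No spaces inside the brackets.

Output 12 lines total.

F [2,-]
F [2,4]
F [5,4]
F [5,6]
F [4,6]
H [4,6]
H [4,6]
H [4,6]
H [4,6]
H [4,6]
F [3,6]
H [3,6]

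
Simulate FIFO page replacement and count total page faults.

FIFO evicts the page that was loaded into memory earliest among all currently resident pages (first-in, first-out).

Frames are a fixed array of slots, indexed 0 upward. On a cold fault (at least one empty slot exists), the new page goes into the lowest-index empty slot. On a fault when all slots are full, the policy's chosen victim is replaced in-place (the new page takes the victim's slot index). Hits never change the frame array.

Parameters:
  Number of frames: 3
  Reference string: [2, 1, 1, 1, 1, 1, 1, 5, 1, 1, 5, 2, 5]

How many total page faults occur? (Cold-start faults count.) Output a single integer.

Answer: 3

Derivation:
Step 0: ref 2 → FAULT, frames=[2,-,-]
Step 1: ref 1 → FAULT, frames=[2,1,-]
Step 2: ref 1 → HIT, frames=[2,1,-]
Step 3: ref 1 → HIT, frames=[2,1,-]
Step 4: ref 1 → HIT, frames=[2,1,-]
Step 5: ref 1 → HIT, frames=[2,1,-]
Step 6: ref 1 → HIT, frames=[2,1,-]
Step 7: ref 5 → FAULT, frames=[2,1,5]
Step 8: ref 1 → HIT, frames=[2,1,5]
Step 9: ref 1 → HIT, frames=[2,1,5]
Step 10: ref 5 → HIT, frames=[2,1,5]
Step 11: ref 2 → HIT, frames=[2,1,5]
Step 12: ref 5 → HIT, frames=[2,1,5]
Total faults: 3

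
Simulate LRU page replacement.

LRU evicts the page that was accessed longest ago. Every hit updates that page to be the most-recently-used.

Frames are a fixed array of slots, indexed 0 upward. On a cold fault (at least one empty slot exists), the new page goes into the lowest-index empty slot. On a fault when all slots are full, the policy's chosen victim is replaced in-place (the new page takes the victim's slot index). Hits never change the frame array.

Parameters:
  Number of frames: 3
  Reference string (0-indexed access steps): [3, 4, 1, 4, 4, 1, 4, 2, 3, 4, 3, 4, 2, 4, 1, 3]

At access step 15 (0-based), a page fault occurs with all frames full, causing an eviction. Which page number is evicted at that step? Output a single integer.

Answer: 2

Derivation:
Step 0: ref 3 -> FAULT, frames=[3,-,-]
Step 1: ref 4 -> FAULT, frames=[3,4,-]
Step 2: ref 1 -> FAULT, frames=[3,4,1]
Step 3: ref 4 -> HIT, frames=[3,4,1]
Step 4: ref 4 -> HIT, frames=[3,4,1]
Step 5: ref 1 -> HIT, frames=[3,4,1]
Step 6: ref 4 -> HIT, frames=[3,4,1]
Step 7: ref 2 -> FAULT, evict 3, frames=[2,4,1]
Step 8: ref 3 -> FAULT, evict 1, frames=[2,4,3]
Step 9: ref 4 -> HIT, frames=[2,4,3]
Step 10: ref 3 -> HIT, frames=[2,4,3]
Step 11: ref 4 -> HIT, frames=[2,4,3]
Step 12: ref 2 -> HIT, frames=[2,4,3]
Step 13: ref 4 -> HIT, frames=[2,4,3]
Step 14: ref 1 -> FAULT, evict 3, frames=[2,4,1]
Step 15: ref 3 -> FAULT, evict 2, frames=[3,4,1]
At step 15: evicted page 2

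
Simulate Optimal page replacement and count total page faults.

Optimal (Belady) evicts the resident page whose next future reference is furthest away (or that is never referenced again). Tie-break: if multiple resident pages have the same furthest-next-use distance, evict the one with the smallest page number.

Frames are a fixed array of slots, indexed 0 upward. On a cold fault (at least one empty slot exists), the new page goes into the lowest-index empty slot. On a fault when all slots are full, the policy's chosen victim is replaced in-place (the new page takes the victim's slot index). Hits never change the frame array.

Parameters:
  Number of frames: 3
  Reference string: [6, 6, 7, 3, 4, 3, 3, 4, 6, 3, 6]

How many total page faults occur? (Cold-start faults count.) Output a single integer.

Answer: 4

Derivation:
Step 0: ref 6 → FAULT, frames=[6,-,-]
Step 1: ref 6 → HIT, frames=[6,-,-]
Step 2: ref 7 → FAULT, frames=[6,7,-]
Step 3: ref 3 → FAULT, frames=[6,7,3]
Step 4: ref 4 → FAULT (evict 7), frames=[6,4,3]
Step 5: ref 3 → HIT, frames=[6,4,3]
Step 6: ref 3 → HIT, frames=[6,4,3]
Step 7: ref 4 → HIT, frames=[6,4,3]
Step 8: ref 6 → HIT, frames=[6,4,3]
Step 9: ref 3 → HIT, frames=[6,4,3]
Step 10: ref 6 → HIT, frames=[6,4,3]
Total faults: 4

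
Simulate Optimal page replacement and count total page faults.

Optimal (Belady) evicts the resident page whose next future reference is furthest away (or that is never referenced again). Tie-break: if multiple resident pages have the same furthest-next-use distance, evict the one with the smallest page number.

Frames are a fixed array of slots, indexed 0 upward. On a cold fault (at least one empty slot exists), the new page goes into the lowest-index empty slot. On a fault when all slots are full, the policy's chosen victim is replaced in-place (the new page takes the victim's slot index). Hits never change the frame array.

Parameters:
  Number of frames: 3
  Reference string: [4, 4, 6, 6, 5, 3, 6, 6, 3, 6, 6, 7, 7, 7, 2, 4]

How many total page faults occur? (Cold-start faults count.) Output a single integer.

Step 0: ref 4 → FAULT, frames=[4,-,-]
Step 1: ref 4 → HIT, frames=[4,-,-]
Step 2: ref 6 → FAULT, frames=[4,6,-]
Step 3: ref 6 → HIT, frames=[4,6,-]
Step 4: ref 5 → FAULT, frames=[4,6,5]
Step 5: ref 3 → FAULT (evict 5), frames=[4,6,3]
Step 6: ref 6 → HIT, frames=[4,6,3]
Step 7: ref 6 → HIT, frames=[4,6,3]
Step 8: ref 3 → HIT, frames=[4,6,3]
Step 9: ref 6 → HIT, frames=[4,6,3]
Step 10: ref 6 → HIT, frames=[4,6,3]
Step 11: ref 7 → FAULT (evict 3), frames=[4,6,7]
Step 12: ref 7 → HIT, frames=[4,6,7]
Step 13: ref 7 → HIT, frames=[4,6,7]
Step 14: ref 2 → FAULT (evict 6), frames=[4,2,7]
Step 15: ref 4 → HIT, frames=[4,2,7]
Total faults: 6

Answer: 6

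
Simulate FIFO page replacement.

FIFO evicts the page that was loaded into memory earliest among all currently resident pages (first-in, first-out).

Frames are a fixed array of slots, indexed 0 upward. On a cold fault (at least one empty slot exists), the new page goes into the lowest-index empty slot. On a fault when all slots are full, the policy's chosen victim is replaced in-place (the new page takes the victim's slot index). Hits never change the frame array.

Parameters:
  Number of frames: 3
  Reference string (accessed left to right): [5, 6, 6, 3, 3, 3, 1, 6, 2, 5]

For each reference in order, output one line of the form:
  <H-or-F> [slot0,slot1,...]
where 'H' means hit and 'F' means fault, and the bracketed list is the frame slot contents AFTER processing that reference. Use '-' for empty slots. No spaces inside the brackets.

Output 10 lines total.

F [5,-,-]
F [5,6,-]
H [5,6,-]
F [5,6,3]
H [5,6,3]
H [5,6,3]
F [1,6,3]
H [1,6,3]
F [1,2,3]
F [1,2,5]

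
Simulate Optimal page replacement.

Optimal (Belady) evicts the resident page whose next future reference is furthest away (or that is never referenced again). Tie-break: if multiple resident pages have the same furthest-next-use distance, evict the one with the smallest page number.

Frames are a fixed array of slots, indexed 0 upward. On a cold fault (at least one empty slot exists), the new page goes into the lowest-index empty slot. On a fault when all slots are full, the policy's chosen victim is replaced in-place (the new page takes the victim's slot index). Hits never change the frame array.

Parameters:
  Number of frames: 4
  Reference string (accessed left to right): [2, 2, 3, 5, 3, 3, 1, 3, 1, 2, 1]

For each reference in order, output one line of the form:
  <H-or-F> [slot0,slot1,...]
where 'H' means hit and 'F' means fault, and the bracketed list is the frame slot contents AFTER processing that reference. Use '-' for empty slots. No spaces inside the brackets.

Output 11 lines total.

F [2,-,-,-]
H [2,-,-,-]
F [2,3,-,-]
F [2,3,5,-]
H [2,3,5,-]
H [2,3,5,-]
F [2,3,5,1]
H [2,3,5,1]
H [2,3,5,1]
H [2,3,5,1]
H [2,3,5,1]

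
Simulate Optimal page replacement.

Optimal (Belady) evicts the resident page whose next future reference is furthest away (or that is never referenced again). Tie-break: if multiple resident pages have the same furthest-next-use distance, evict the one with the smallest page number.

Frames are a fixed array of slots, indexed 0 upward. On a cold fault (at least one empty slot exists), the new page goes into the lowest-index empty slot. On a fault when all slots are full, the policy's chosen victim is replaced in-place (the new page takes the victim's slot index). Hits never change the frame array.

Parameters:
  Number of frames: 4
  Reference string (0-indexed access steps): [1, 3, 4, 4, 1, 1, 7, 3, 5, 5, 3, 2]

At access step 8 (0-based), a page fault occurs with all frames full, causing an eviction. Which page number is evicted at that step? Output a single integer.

Step 0: ref 1 -> FAULT, frames=[1,-,-,-]
Step 1: ref 3 -> FAULT, frames=[1,3,-,-]
Step 2: ref 4 -> FAULT, frames=[1,3,4,-]
Step 3: ref 4 -> HIT, frames=[1,3,4,-]
Step 4: ref 1 -> HIT, frames=[1,3,4,-]
Step 5: ref 1 -> HIT, frames=[1,3,4,-]
Step 6: ref 7 -> FAULT, frames=[1,3,4,7]
Step 7: ref 3 -> HIT, frames=[1,3,4,7]
Step 8: ref 5 -> FAULT, evict 1, frames=[5,3,4,7]
At step 8: evicted page 1

Answer: 1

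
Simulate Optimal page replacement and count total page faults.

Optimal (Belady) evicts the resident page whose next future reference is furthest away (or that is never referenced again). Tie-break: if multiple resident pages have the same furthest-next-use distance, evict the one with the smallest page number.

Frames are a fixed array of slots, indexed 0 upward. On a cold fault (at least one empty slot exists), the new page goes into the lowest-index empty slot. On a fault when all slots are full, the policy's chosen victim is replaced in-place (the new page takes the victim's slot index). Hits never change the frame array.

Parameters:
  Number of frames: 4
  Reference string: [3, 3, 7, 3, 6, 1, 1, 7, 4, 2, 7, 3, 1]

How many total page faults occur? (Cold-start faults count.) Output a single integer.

Step 0: ref 3 → FAULT, frames=[3,-,-,-]
Step 1: ref 3 → HIT, frames=[3,-,-,-]
Step 2: ref 7 → FAULT, frames=[3,7,-,-]
Step 3: ref 3 → HIT, frames=[3,7,-,-]
Step 4: ref 6 → FAULT, frames=[3,7,6,-]
Step 5: ref 1 → FAULT, frames=[3,7,6,1]
Step 6: ref 1 → HIT, frames=[3,7,6,1]
Step 7: ref 7 → HIT, frames=[3,7,6,1]
Step 8: ref 4 → FAULT (evict 6), frames=[3,7,4,1]
Step 9: ref 2 → FAULT (evict 4), frames=[3,7,2,1]
Step 10: ref 7 → HIT, frames=[3,7,2,1]
Step 11: ref 3 → HIT, frames=[3,7,2,1]
Step 12: ref 1 → HIT, frames=[3,7,2,1]
Total faults: 6

Answer: 6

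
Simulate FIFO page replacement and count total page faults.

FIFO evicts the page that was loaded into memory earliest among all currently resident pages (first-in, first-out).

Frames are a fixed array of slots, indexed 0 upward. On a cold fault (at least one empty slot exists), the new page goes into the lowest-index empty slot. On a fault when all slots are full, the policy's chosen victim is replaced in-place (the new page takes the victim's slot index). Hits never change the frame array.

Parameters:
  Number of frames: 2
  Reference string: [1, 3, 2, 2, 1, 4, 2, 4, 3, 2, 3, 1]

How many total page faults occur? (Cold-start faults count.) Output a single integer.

Answer: 8

Derivation:
Step 0: ref 1 → FAULT, frames=[1,-]
Step 1: ref 3 → FAULT, frames=[1,3]
Step 2: ref 2 → FAULT (evict 1), frames=[2,3]
Step 3: ref 2 → HIT, frames=[2,3]
Step 4: ref 1 → FAULT (evict 3), frames=[2,1]
Step 5: ref 4 → FAULT (evict 2), frames=[4,1]
Step 6: ref 2 → FAULT (evict 1), frames=[4,2]
Step 7: ref 4 → HIT, frames=[4,2]
Step 8: ref 3 → FAULT (evict 4), frames=[3,2]
Step 9: ref 2 → HIT, frames=[3,2]
Step 10: ref 3 → HIT, frames=[3,2]
Step 11: ref 1 → FAULT (evict 2), frames=[3,1]
Total faults: 8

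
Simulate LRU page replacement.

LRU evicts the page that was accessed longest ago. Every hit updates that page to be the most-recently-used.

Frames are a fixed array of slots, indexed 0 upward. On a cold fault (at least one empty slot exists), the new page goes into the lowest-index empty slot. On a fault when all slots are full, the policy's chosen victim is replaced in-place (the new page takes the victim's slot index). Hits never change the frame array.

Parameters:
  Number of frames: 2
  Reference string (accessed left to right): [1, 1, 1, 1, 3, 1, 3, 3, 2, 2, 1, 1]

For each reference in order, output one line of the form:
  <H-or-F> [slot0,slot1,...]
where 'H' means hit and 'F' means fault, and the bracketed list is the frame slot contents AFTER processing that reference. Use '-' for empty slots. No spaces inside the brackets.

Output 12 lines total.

F [1,-]
H [1,-]
H [1,-]
H [1,-]
F [1,3]
H [1,3]
H [1,3]
H [1,3]
F [2,3]
H [2,3]
F [2,1]
H [2,1]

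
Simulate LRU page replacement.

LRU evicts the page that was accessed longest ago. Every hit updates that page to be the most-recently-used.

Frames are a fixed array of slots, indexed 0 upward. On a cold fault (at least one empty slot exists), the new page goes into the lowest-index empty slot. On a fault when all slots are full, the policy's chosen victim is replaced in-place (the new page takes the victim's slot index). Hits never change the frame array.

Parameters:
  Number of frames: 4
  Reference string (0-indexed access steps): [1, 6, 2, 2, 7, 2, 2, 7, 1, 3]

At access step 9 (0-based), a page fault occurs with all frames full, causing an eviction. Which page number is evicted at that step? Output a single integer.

Answer: 6

Derivation:
Step 0: ref 1 -> FAULT, frames=[1,-,-,-]
Step 1: ref 6 -> FAULT, frames=[1,6,-,-]
Step 2: ref 2 -> FAULT, frames=[1,6,2,-]
Step 3: ref 2 -> HIT, frames=[1,6,2,-]
Step 4: ref 7 -> FAULT, frames=[1,6,2,7]
Step 5: ref 2 -> HIT, frames=[1,6,2,7]
Step 6: ref 2 -> HIT, frames=[1,6,2,7]
Step 7: ref 7 -> HIT, frames=[1,6,2,7]
Step 8: ref 1 -> HIT, frames=[1,6,2,7]
Step 9: ref 3 -> FAULT, evict 6, frames=[1,3,2,7]
At step 9: evicted page 6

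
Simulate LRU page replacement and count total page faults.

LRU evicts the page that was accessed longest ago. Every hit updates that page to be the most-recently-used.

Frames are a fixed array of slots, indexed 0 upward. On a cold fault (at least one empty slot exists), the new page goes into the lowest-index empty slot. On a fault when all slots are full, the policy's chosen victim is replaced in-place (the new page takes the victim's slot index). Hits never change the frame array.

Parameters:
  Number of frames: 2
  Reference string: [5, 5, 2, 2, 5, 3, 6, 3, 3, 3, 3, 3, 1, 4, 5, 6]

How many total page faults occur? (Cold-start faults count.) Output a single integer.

Answer: 8

Derivation:
Step 0: ref 5 → FAULT, frames=[5,-]
Step 1: ref 5 → HIT, frames=[5,-]
Step 2: ref 2 → FAULT, frames=[5,2]
Step 3: ref 2 → HIT, frames=[5,2]
Step 4: ref 5 → HIT, frames=[5,2]
Step 5: ref 3 → FAULT (evict 2), frames=[5,3]
Step 6: ref 6 → FAULT (evict 5), frames=[6,3]
Step 7: ref 3 → HIT, frames=[6,3]
Step 8: ref 3 → HIT, frames=[6,3]
Step 9: ref 3 → HIT, frames=[6,3]
Step 10: ref 3 → HIT, frames=[6,3]
Step 11: ref 3 → HIT, frames=[6,3]
Step 12: ref 1 → FAULT (evict 6), frames=[1,3]
Step 13: ref 4 → FAULT (evict 3), frames=[1,4]
Step 14: ref 5 → FAULT (evict 1), frames=[5,4]
Step 15: ref 6 → FAULT (evict 4), frames=[5,6]
Total faults: 8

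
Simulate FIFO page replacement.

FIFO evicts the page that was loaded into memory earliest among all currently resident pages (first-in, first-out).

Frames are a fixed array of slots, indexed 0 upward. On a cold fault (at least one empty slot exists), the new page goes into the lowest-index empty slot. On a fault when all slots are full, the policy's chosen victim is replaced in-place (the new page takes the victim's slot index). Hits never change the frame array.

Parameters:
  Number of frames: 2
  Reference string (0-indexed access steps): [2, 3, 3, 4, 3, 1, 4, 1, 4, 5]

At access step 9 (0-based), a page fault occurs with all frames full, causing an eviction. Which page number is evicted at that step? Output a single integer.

Step 0: ref 2 -> FAULT, frames=[2,-]
Step 1: ref 3 -> FAULT, frames=[2,3]
Step 2: ref 3 -> HIT, frames=[2,3]
Step 3: ref 4 -> FAULT, evict 2, frames=[4,3]
Step 4: ref 3 -> HIT, frames=[4,3]
Step 5: ref 1 -> FAULT, evict 3, frames=[4,1]
Step 6: ref 4 -> HIT, frames=[4,1]
Step 7: ref 1 -> HIT, frames=[4,1]
Step 8: ref 4 -> HIT, frames=[4,1]
Step 9: ref 5 -> FAULT, evict 4, frames=[5,1]
At step 9: evicted page 4

Answer: 4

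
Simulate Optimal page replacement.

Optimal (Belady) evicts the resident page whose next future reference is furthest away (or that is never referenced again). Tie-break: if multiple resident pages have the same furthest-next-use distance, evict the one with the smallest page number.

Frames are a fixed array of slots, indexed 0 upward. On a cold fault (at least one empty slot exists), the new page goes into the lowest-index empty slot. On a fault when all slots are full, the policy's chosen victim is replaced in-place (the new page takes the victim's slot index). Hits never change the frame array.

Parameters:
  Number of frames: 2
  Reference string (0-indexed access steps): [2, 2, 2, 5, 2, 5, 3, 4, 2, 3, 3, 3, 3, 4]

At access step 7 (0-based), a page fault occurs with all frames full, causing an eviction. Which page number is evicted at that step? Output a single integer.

Answer: 3

Derivation:
Step 0: ref 2 -> FAULT, frames=[2,-]
Step 1: ref 2 -> HIT, frames=[2,-]
Step 2: ref 2 -> HIT, frames=[2,-]
Step 3: ref 5 -> FAULT, frames=[2,5]
Step 4: ref 2 -> HIT, frames=[2,5]
Step 5: ref 5 -> HIT, frames=[2,5]
Step 6: ref 3 -> FAULT, evict 5, frames=[2,3]
Step 7: ref 4 -> FAULT, evict 3, frames=[2,4]
At step 7: evicted page 3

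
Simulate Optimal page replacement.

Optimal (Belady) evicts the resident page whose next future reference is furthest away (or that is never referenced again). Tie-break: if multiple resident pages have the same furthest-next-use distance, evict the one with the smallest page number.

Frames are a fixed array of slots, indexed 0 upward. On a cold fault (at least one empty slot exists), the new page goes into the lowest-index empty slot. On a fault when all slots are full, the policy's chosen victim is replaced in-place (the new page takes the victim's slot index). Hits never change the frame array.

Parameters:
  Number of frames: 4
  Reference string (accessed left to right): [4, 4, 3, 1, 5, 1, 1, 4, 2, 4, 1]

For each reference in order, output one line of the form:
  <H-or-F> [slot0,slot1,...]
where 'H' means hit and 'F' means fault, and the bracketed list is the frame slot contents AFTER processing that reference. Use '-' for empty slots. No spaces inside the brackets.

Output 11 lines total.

F [4,-,-,-]
H [4,-,-,-]
F [4,3,-,-]
F [4,3,1,-]
F [4,3,1,5]
H [4,3,1,5]
H [4,3,1,5]
H [4,3,1,5]
F [4,2,1,5]
H [4,2,1,5]
H [4,2,1,5]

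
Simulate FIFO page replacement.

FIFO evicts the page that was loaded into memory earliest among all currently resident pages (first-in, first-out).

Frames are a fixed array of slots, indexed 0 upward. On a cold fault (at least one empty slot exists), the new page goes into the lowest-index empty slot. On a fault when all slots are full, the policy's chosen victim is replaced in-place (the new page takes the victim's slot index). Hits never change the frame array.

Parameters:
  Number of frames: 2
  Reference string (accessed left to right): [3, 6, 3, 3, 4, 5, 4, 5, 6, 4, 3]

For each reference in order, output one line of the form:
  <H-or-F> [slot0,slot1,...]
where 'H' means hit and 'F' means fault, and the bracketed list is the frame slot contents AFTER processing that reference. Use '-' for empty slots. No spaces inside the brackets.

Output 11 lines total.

F [3,-]
F [3,6]
H [3,6]
H [3,6]
F [4,6]
F [4,5]
H [4,5]
H [4,5]
F [6,5]
F [6,4]
F [3,4]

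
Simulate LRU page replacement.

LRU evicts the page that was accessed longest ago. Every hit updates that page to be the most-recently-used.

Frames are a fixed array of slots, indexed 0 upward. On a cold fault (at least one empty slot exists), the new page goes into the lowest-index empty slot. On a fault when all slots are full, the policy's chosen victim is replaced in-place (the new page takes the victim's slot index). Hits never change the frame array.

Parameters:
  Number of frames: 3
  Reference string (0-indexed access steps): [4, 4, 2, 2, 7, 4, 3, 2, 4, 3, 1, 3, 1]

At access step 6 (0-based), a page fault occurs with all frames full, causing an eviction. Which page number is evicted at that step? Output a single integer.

Answer: 2

Derivation:
Step 0: ref 4 -> FAULT, frames=[4,-,-]
Step 1: ref 4 -> HIT, frames=[4,-,-]
Step 2: ref 2 -> FAULT, frames=[4,2,-]
Step 3: ref 2 -> HIT, frames=[4,2,-]
Step 4: ref 7 -> FAULT, frames=[4,2,7]
Step 5: ref 4 -> HIT, frames=[4,2,7]
Step 6: ref 3 -> FAULT, evict 2, frames=[4,3,7]
At step 6: evicted page 2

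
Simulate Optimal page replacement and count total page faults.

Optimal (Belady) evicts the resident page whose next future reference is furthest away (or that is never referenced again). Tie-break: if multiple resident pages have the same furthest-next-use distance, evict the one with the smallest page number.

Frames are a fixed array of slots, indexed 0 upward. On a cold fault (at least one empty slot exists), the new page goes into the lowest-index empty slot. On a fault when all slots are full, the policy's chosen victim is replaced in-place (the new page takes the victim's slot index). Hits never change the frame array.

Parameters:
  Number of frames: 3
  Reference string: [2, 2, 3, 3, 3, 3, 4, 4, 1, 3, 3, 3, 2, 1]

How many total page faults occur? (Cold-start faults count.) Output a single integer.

Step 0: ref 2 → FAULT, frames=[2,-,-]
Step 1: ref 2 → HIT, frames=[2,-,-]
Step 2: ref 3 → FAULT, frames=[2,3,-]
Step 3: ref 3 → HIT, frames=[2,3,-]
Step 4: ref 3 → HIT, frames=[2,3,-]
Step 5: ref 3 → HIT, frames=[2,3,-]
Step 6: ref 4 → FAULT, frames=[2,3,4]
Step 7: ref 4 → HIT, frames=[2,3,4]
Step 8: ref 1 → FAULT (evict 4), frames=[2,3,1]
Step 9: ref 3 → HIT, frames=[2,3,1]
Step 10: ref 3 → HIT, frames=[2,3,1]
Step 11: ref 3 → HIT, frames=[2,3,1]
Step 12: ref 2 → HIT, frames=[2,3,1]
Step 13: ref 1 → HIT, frames=[2,3,1]
Total faults: 4

Answer: 4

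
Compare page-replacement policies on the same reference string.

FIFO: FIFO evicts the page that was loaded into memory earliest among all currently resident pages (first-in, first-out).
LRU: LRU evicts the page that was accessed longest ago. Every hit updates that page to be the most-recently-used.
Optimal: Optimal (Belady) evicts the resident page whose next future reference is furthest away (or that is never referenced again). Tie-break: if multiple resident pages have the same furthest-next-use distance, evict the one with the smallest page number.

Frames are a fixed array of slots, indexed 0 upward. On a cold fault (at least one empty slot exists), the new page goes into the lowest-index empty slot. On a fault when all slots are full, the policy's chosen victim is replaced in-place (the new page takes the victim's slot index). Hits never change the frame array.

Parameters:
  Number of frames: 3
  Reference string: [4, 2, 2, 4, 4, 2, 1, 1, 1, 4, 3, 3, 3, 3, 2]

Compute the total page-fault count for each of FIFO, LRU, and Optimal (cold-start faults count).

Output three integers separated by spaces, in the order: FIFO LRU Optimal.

Answer: 4 5 4

Derivation:
--- FIFO ---
  step 0: ref 4 -> FAULT, frames=[4,-,-] (faults so far: 1)
  step 1: ref 2 -> FAULT, frames=[4,2,-] (faults so far: 2)
  step 2: ref 2 -> HIT, frames=[4,2,-] (faults so far: 2)
  step 3: ref 4 -> HIT, frames=[4,2,-] (faults so far: 2)
  step 4: ref 4 -> HIT, frames=[4,2,-] (faults so far: 2)
  step 5: ref 2 -> HIT, frames=[4,2,-] (faults so far: 2)
  step 6: ref 1 -> FAULT, frames=[4,2,1] (faults so far: 3)
  step 7: ref 1 -> HIT, frames=[4,2,1] (faults so far: 3)
  step 8: ref 1 -> HIT, frames=[4,2,1] (faults so far: 3)
  step 9: ref 4 -> HIT, frames=[4,2,1] (faults so far: 3)
  step 10: ref 3 -> FAULT, evict 4, frames=[3,2,1] (faults so far: 4)
  step 11: ref 3 -> HIT, frames=[3,2,1] (faults so far: 4)
  step 12: ref 3 -> HIT, frames=[3,2,1] (faults so far: 4)
  step 13: ref 3 -> HIT, frames=[3,2,1] (faults so far: 4)
  step 14: ref 2 -> HIT, frames=[3,2,1] (faults so far: 4)
  FIFO total faults: 4
--- LRU ---
  step 0: ref 4 -> FAULT, frames=[4,-,-] (faults so far: 1)
  step 1: ref 2 -> FAULT, frames=[4,2,-] (faults so far: 2)
  step 2: ref 2 -> HIT, frames=[4,2,-] (faults so far: 2)
  step 3: ref 4 -> HIT, frames=[4,2,-] (faults so far: 2)
  step 4: ref 4 -> HIT, frames=[4,2,-] (faults so far: 2)
  step 5: ref 2 -> HIT, frames=[4,2,-] (faults so far: 2)
  step 6: ref 1 -> FAULT, frames=[4,2,1] (faults so far: 3)
  step 7: ref 1 -> HIT, frames=[4,2,1] (faults so far: 3)
  step 8: ref 1 -> HIT, frames=[4,2,1] (faults so far: 3)
  step 9: ref 4 -> HIT, frames=[4,2,1] (faults so far: 3)
  step 10: ref 3 -> FAULT, evict 2, frames=[4,3,1] (faults so far: 4)
  step 11: ref 3 -> HIT, frames=[4,3,1] (faults so far: 4)
  step 12: ref 3 -> HIT, frames=[4,3,1] (faults so far: 4)
  step 13: ref 3 -> HIT, frames=[4,3,1] (faults so far: 4)
  step 14: ref 2 -> FAULT, evict 1, frames=[4,3,2] (faults so far: 5)
  LRU total faults: 5
--- Optimal ---
  step 0: ref 4 -> FAULT, frames=[4,-,-] (faults so far: 1)
  step 1: ref 2 -> FAULT, frames=[4,2,-] (faults so far: 2)
  step 2: ref 2 -> HIT, frames=[4,2,-] (faults so far: 2)
  step 3: ref 4 -> HIT, frames=[4,2,-] (faults so far: 2)
  step 4: ref 4 -> HIT, frames=[4,2,-] (faults so far: 2)
  step 5: ref 2 -> HIT, frames=[4,2,-] (faults so far: 2)
  step 6: ref 1 -> FAULT, frames=[4,2,1] (faults so far: 3)
  step 7: ref 1 -> HIT, frames=[4,2,1] (faults so far: 3)
  step 8: ref 1 -> HIT, frames=[4,2,1] (faults so far: 3)
  step 9: ref 4 -> HIT, frames=[4,2,1] (faults so far: 3)
  step 10: ref 3 -> FAULT, evict 1, frames=[4,2,3] (faults so far: 4)
  step 11: ref 3 -> HIT, frames=[4,2,3] (faults so far: 4)
  step 12: ref 3 -> HIT, frames=[4,2,3] (faults so far: 4)
  step 13: ref 3 -> HIT, frames=[4,2,3] (faults so far: 4)
  step 14: ref 2 -> HIT, frames=[4,2,3] (faults so far: 4)
  Optimal total faults: 4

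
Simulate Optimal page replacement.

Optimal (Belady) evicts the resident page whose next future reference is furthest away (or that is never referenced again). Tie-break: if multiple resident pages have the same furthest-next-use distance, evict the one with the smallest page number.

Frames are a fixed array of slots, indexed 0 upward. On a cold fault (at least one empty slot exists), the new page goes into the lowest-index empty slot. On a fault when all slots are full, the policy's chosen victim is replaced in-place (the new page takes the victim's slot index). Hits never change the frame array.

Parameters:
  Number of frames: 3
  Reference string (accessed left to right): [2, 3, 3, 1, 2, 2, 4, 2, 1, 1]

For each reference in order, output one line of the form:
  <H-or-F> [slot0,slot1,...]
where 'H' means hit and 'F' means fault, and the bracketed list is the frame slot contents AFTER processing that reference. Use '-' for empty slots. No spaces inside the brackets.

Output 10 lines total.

F [2,-,-]
F [2,3,-]
H [2,3,-]
F [2,3,1]
H [2,3,1]
H [2,3,1]
F [2,4,1]
H [2,4,1]
H [2,4,1]
H [2,4,1]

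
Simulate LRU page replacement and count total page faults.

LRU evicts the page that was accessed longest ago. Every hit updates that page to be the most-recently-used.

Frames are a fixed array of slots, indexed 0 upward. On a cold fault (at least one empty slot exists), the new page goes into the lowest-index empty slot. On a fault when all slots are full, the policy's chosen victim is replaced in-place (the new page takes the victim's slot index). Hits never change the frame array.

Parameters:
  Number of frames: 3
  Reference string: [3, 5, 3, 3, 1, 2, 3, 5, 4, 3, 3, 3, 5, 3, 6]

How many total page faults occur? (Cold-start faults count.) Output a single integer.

Step 0: ref 3 → FAULT, frames=[3,-,-]
Step 1: ref 5 → FAULT, frames=[3,5,-]
Step 2: ref 3 → HIT, frames=[3,5,-]
Step 3: ref 3 → HIT, frames=[3,5,-]
Step 4: ref 1 → FAULT, frames=[3,5,1]
Step 5: ref 2 → FAULT (evict 5), frames=[3,2,1]
Step 6: ref 3 → HIT, frames=[3,2,1]
Step 7: ref 5 → FAULT (evict 1), frames=[3,2,5]
Step 8: ref 4 → FAULT (evict 2), frames=[3,4,5]
Step 9: ref 3 → HIT, frames=[3,4,5]
Step 10: ref 3 → HIT, frames=[3,4,5]
Step 11: ref 3 → HIT, frames=[3,4,5]
Step 12: ref 5 → HIT, frames=[3,4,5]
Step 13: ref 3 → HIT, frames=[3,4,5]
Step 14: ref 6 → FAULT (evict 4), frames=[3,6,5]
Total faults: 7

Answer: 7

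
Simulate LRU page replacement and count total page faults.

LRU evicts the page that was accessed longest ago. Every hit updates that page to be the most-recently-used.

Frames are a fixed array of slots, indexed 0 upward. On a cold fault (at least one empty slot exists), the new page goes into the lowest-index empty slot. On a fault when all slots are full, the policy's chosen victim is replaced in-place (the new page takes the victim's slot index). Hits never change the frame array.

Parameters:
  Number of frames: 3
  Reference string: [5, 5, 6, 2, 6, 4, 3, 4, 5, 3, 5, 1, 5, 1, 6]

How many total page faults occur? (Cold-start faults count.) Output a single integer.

Answer: 8

Derivation:
Step 0: ref 5 → FAULT, frames=[5,-,-]
Step 1: ref 5 → HIT, frames=[5,-,-]
Step 2: ref 6 → FAULT, frames=[5,6,-]
Step 3: ref 2 → FAULT, frames=[5,6,2]
Step 4: ref 6 → HIT, frames=[5,6,2]
Step 5: ref 4 → FAULT (evict 5), frames=[4,6,2]
Step 6: ref 3 → FAULT (evict 2), frames=[4,6,3]
Step 7: ref 4 → HIT, frames=[4,6,3]
Step 8: ref 5 → FAULT (evict 6), frames=[4,5,3]
Step 9: ref 3 → HIT, frames=[4,5,3]
Step 10: ref 5 → HIT, frames=[4,5,3]
Step 11: ref 1 → FAULT (evict 4), frames=[1,5,3]
Step 12: ref 5 → HIT, frames=[1,5,3]
Step 13: ref 1 → HIT, frames=[1,5,3]
Step 14: ref 6 → FAULT (evict 3), frames=[1,5,6]
Total faults: 8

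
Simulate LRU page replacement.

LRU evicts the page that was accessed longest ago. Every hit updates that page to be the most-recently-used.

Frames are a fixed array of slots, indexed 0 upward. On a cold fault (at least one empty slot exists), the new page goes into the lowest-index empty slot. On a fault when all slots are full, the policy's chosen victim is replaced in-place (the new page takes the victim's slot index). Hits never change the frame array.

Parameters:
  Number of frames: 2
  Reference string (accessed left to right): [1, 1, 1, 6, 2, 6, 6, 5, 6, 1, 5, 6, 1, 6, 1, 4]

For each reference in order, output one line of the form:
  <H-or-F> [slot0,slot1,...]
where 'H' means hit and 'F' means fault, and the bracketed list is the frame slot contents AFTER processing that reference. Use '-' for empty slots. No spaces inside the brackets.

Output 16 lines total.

F [1,-]
H [1,-]
H [1,-]
F [1,6]
F [2,6]
H [2,6]
H [2,6]
F [5,6]
H [5,6]
F [1,6]
F [1,5]
F [6,5]
F [6,1]
H [6,1]
H [6,1]
F [4,1]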